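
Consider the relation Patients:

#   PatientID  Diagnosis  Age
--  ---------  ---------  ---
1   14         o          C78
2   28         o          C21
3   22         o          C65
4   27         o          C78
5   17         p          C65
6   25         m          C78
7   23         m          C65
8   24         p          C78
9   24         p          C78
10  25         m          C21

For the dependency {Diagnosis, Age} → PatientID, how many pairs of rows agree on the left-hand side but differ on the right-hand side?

(Diagnosis=o, Age=C78): violating pairs (1,4) — 1 pair.
(Diagnosis=p, Age=C78): all 2 rows agree on PatientID — 0 pairs.

1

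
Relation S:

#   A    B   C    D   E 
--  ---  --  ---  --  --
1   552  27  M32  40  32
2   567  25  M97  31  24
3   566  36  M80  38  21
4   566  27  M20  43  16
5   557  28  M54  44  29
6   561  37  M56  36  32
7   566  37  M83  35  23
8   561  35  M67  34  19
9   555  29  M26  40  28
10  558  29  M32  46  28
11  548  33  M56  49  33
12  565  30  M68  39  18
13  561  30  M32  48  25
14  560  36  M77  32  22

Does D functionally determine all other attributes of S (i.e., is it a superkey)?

No

Rows 1 and 9 have the same D value D=40 but are distinct tuples, so D does not determine every attribute — not a superkey.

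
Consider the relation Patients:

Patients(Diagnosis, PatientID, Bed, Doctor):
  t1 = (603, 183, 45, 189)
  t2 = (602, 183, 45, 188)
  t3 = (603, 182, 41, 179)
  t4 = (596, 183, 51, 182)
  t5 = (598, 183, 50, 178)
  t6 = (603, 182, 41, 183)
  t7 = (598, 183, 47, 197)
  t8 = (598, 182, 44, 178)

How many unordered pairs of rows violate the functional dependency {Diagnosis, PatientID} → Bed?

1

(Diagnosis=603, PatientID=182): all 2 rows agree on Bed — 0 pairs.
(Diagnosis=598, PatientID=183): violating pairs (5,7) — 1 pair.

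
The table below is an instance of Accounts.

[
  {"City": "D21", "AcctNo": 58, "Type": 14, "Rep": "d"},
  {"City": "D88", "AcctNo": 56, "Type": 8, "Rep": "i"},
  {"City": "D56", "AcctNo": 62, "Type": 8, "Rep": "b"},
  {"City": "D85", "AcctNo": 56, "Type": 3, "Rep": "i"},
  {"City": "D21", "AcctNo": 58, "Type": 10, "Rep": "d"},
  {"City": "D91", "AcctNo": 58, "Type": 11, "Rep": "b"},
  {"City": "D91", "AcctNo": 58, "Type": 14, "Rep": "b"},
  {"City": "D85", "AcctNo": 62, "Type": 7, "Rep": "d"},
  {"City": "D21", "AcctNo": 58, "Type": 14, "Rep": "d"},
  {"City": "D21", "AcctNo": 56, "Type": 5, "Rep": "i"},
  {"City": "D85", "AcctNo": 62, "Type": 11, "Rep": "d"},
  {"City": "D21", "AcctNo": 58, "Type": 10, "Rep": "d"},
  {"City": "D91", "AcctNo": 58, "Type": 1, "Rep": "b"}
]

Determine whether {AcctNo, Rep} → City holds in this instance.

No

(AcctNo=58, Rep=d): 4 rows → City = D21, D21, D21, D21 ✓
(AcctNo=56, Rep=i): 3 rows → City takes values {D88, D85, D21} — violation
(AcctNo=62, Rep=b): 1 row → City = D56 ✓
(AcctNo=58, Rep=b): 3 rows → City = D91, D91, D91 ✓
(AcctNo=62, Rep=d): 2 rows → City = D85, D85 ✓
Two rows agree on {AcctNo, Rep} but differ on City, so {AcctNo, Rep} → City does not hold.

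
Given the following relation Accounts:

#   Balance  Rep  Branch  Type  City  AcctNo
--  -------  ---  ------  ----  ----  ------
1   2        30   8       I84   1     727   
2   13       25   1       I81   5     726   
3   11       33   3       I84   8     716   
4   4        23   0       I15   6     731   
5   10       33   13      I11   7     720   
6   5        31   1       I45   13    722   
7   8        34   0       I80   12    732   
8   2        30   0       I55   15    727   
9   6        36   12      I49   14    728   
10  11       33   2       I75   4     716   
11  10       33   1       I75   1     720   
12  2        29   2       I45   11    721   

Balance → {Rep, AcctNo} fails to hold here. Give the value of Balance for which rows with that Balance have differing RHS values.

Balance=2: rows 1, 8, 12 → {Rep,AcctNo} takes values {(30, 727), (29, 721)} — violation
Balance=13: row 2 → {Rep,AcctNo} = (25, 726) ✓
Balance=11: rows 3, 10 → {Rep,AcctNo} = (33, 716), (33, 716) ✓
Balance=4: row 4 → {Rep,AcctNo} = (23, 731) ✓
Balance=10: rows 5, 11 → {Rep,AcctNo} = (33, 720), (33, 720) ✓
Balance=5: row 6 → {Rep,AcctNo} = (31, 722) ✓
Balance=8: row 7 → {Rep,AcctNo} = (34, 732) ✓
Balance=6: row 9 → {Rep,AcctNo} = (36, 728) ✓
The only Balance value with inconsistent RHS is Balance=2.

2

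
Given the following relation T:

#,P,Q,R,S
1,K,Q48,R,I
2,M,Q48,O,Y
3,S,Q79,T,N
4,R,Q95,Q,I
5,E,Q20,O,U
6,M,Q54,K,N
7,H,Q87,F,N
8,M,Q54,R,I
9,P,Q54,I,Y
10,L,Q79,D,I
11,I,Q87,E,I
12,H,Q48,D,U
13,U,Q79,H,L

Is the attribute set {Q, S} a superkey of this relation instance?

All 13 rows have distinct {Q, S} values, so {Q, S} → (all attributes) holds and {Q, S} is a superkey.

Yes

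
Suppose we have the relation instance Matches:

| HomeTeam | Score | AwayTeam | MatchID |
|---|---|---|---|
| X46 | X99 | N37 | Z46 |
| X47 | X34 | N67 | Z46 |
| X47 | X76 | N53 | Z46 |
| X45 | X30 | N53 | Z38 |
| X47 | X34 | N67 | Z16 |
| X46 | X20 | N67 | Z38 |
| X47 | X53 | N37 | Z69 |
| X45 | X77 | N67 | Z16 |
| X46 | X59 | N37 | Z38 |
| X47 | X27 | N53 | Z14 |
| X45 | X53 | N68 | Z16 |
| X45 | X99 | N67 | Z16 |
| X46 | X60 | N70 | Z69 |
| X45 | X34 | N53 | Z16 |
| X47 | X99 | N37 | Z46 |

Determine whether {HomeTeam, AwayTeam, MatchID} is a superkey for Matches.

No

Two distinct rows share (HomeTeam=X45, AwayTeam=N67, MatchID=Z16), so {HomeTeam, AwayTeam, MatchID} does not determine every attribute — not a superkey.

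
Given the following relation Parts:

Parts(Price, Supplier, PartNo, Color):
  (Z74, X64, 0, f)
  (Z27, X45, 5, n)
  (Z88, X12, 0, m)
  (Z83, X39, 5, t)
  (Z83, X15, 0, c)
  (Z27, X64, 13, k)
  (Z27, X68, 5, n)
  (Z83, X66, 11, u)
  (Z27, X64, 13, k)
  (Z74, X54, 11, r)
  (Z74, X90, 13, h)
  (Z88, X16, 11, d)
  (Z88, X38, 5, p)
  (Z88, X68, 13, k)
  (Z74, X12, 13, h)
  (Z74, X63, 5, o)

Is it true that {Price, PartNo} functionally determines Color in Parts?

(Price=Z74, PartNo=0): 1 row → Color = f ✓
(Price=Z27, PartNo=5): 2 rows → Color = n, n ✓
(Price=Z88, PartNo=0): 1 row → Color = m ✓
(Price=Z83, PartNo=5): 1 row → Color = t ✓
(Price=Z83, PartNo=0): 1 row → Color = c ✓
(Price=Z27, PartNo=13): 2 rows → Color = k, k ✓
(Price=Z83, PartNo=11): 1 row → Color = u ✓
(Price=Z74, PartNo=11): 1 row → Color = r ✓
(Price=Z74, PartNo=13): 2 rows → Color = h, h ✓
(Price=Z88, PartNo=11): 1 row → Color = d ✓
(Price=Z88, PartNo=5): 1 row → Color = p ✓
(Price=Z88, PartNo=13): 1 row → Color = k ✓
(Price=Z74, PartNo=5): 1 row → Color = o ✓
Every {Price, PartNo} value is associated with a single Color value, so {Price, PartNo} -> Color holds.

Yes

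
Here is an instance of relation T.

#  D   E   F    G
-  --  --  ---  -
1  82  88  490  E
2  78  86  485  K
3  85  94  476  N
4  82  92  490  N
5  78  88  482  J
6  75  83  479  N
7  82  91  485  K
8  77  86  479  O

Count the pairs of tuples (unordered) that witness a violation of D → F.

D=82: violating pairs (1,7), (4,7) — 2 pairs.
D=78: violating pairs (2,5) — 1 pair.

3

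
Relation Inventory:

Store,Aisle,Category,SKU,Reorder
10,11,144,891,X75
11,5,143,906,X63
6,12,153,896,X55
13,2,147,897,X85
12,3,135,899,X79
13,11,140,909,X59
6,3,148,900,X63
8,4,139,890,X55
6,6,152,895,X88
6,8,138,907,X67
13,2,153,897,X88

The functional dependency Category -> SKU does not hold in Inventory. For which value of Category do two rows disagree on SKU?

153

Category=144: 1 row → SKU = 891 ✓
Category=143: 1 row → SKU = 906 ✓
Category=153: 2 rows → SKU takes values {896, 897} — violation
Category=147: 1 row → SKU = 897 ✓
Category=135: 1 row → SKU = 899 ✓
Category=140: 1 row → SKU = 909 ✓
Category=148: 1 row → SKU = 900 ✓
Category=139: 1 row → SKU = 890 ✓
Category=152: 1 row → SKU = 895 ✓
Category=138: 1 row → SKU = 907 ✓
The only Category value with inconsistent SKU is Category=153.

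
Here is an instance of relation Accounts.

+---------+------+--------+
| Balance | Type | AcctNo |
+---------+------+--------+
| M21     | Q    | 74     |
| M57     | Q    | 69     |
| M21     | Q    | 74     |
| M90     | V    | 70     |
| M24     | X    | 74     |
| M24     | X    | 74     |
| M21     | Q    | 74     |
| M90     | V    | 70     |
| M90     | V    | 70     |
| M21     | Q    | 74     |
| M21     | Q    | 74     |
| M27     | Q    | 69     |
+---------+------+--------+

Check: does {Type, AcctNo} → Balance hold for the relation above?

(Type=Q, AcctNo=74): 5 rows → Balance = M21, M21, M21, M21, M21 ✓
(Type=Q, AcctNo=69): 2 rows → Balance takes values {M57, M27} — violation
(Type=V, AcctNo=70): 3 rows → Balance = M90, M90, M90 ✓
(Type=X, AcctNo=74): 2 rows → Balance = M24, M24 ✓
Two rows agree on {Type, AcctNo} but differ on Balance, so {Type, AcctNo} → Balance does not hold.

No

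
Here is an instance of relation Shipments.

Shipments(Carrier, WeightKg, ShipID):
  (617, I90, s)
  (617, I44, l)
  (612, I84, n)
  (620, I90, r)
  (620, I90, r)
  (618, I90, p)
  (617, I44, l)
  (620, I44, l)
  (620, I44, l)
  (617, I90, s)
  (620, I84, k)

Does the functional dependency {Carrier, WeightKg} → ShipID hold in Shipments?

Yes

(Carrier=617, WeightKg=I90): 2 rows → ShipID = s, s ✓
(Carrier=617, WeightKg=I44): 2 rows → ShipID = l, l ✓
(Carrier=612, WeightKg=I84): 1 row → ShipID = n ✓
(Carrier=620, WeightKg=I90): 2 rows → ShipID = r, r ✓
(Carrier=618, WeightKg=I90): 1 row → ShipID = p ✓
(Carrier=620, WeightKg=I44): 2 rows → ShipID = l, l ✓
(Carrier=620, WeightKg=I84): 1 row → ShipID = k ✓
Every {Carrier, WeightKg} value is associated with a single ShipID value, so {Carrier, WeightKg} → ShipID holds.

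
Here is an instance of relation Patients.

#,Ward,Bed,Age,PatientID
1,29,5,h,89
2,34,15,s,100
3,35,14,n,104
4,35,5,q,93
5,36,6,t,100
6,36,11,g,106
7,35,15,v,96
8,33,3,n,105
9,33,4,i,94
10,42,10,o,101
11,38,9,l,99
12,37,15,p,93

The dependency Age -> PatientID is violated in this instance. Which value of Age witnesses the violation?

Age=h: row 1 → PatientID = 89 ✓
Age=s: row 2 → PatientID = 100 ✓
Age=n: rows 3, 8 → PatientID takes values {104, 105} — violation
Age=q: row 4 → PatientID = 93 ✓
Age=t: row 5 → PatientID = 100 ✓
Age=g: row 6 → PatientID = 106 ✓
Age=v: row 7 → PatientID = 96 ✓
Age=i: row 9 → PatientID = 94 ✓
Age=o: row 10 → PatientID = 101 ✓
Age=l: row 11 → PatientID = 99 ✓
Age=p: row 12 → PatientID = 93 ✓
The only Age value with inconsistent PatientID is Age=n.

n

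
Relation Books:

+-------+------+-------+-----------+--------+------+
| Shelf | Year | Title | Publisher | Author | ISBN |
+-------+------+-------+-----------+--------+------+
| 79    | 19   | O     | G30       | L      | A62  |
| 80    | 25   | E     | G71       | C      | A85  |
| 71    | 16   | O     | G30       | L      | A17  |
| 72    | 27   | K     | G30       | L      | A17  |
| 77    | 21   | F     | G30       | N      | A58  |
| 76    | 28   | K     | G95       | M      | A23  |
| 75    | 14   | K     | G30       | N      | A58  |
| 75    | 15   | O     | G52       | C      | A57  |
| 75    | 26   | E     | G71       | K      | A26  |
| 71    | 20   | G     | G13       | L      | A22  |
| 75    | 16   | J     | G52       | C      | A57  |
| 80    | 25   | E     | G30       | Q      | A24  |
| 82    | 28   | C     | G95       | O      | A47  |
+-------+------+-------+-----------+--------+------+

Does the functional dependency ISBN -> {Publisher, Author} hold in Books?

ISBN=A62: 1 row → {Publisher,Author} = (G30, L) ✓
ISBN=A85: 1 row → {Publisher,Author} = (G71, C) ✓
ISBN=A17: 2 rows → {Publisher,Author} = (G30, L), (G30, L) ✓
ISBN=A58: 2 rows → {Publisher,Author} = (G30, N), (G30, N) ✓
ISBN=A23: 1 row → {Publisher,Author} = (G95, M) ✓
ISBN=A57: 2 rows → {Publisher,Author} = (G52, C), (G52, C) ✓
ISBN=A26: 1 row → {Publisher,Author} = (G71, K) ✓
ISBN=A22: 1 row → {Publisher,Author} = (G13, L) ✓
ISBN=A24: 1 row → {Publisher,Author} = (G30, Q) ✓
ISBN=A47: 1 row → {Publisher,Author} = (G95, O) ✓
Every ISBN value is associated with a single {Publisher, Author} value, so ISBN -> {Publisher, Author} holds.

Yes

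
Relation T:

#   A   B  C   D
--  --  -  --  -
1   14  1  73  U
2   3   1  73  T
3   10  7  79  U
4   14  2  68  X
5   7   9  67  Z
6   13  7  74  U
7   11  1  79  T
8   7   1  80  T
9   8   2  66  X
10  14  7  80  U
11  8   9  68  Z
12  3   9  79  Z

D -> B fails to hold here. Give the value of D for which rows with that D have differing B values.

U

D=U: rows 1, 3, 6, 10 → B takes values {1, 7} — violation
D=T: rows 2, 7, 8 → B = 1, 1, 1 ✓
D=X: rows 4, 9 → B = 2, 2 ✓
D=Z: rows 5, 11, 12 → B = 9, 9, 9 ✓
The only D value with inconsistent B is D=U.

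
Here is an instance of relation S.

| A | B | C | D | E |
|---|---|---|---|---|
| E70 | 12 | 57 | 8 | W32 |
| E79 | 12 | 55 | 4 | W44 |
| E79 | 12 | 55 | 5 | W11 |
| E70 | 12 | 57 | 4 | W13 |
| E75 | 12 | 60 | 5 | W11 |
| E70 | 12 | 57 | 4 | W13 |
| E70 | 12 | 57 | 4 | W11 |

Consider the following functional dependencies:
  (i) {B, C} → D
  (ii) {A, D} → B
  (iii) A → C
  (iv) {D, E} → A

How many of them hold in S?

2

(i) {B, C} → D: (B=12, C=57): 4 rows → D takes values {8, 4} — violation; (B=12, C=55): 2 rows → D takes values {4, 5} — violation — fails.
(ii) {A, D} → B: every LHS value maps to a single RHS value — holds.
(iii) A → C: every LHS value maps to a single RHS value — holds.
(iv) {D, E} → A: (D=5, E=W11): 2 rows → A takes values {E79, E75} — violation — fails.
2 of the 4 dependencies hold.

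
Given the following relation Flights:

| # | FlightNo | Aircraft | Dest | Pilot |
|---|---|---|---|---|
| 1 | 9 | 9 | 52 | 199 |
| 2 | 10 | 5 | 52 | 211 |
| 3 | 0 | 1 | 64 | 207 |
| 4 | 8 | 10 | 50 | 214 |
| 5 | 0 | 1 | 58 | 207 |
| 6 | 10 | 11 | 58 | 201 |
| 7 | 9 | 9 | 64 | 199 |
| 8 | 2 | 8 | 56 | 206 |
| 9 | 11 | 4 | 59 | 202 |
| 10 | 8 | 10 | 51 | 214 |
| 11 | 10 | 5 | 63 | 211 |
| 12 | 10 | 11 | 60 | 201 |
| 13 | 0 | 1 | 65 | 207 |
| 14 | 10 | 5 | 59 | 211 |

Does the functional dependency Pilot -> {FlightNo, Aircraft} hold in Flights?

Pilot=199: rows 1, 7 → {FlightNo,Aircraft} = (9, 9), (9, 9) ✓
Pilot=211: rows 2, 11, 14 → {FlightNo,Aircraft} = (10, 5), (10, 5), (10, 5) ✓
Pilot=207: rows 3, 5, 13 → {FlightNo,Aircraft} = (0, 1), (0, 1), (0, 1) ✓
Pilot=214: rows 4, 10 → {FlightNo,Aircraft} = (8, 10), (8, 10) ✓
Pilot=201: rows 6, 12 → {FlightNo,Aircraft} = (10, 11), (10, 11) ✓
Pilot=206: row 8 → {FlightNo,Aircraft} = (2, 8) ✓
Pilot=202: row 9 → {FlightNo,Aircraft} = (11, 4) ✓
Every Pilot value is associated with a single {FlightNo, Aircraft} value, so Pilot -> {FlightNo, Aircraft} holds.

Yes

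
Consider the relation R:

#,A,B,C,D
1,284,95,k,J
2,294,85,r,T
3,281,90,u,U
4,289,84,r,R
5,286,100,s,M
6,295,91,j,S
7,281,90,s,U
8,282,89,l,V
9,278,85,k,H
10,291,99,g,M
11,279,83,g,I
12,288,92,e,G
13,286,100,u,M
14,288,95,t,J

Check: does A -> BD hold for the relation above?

No

A=284: row 1 → {B,D} = (95, J) ✓
A=294: row 2 → {B,D} = (85, T) ✓
A=281: rows 3, 7 → {B,D} = (90, U), (90, U) ✓
A=289: row 4 → {B,D} = (84, R) ✓
A=286: rows 5, 13 → {B,D} = (100, M), (100, M) ✓
A=295: row 6 → {B,D} = (91, S) ✓
A=282: row 8 → {B,D} = (89, V) ✓
A=278: row 9 → {B,D} = (85, H) ✓
A=291: row 10 → {B,D} = (99, M) ✓
A=279: row 11 → {B,D} = (83, I) ✓
A=288: rows 12, 14 → {B,D} takes values {(92, G), (95, J)} — violation
Two rows agree on A but differ on BD, so A -> BD does not hold.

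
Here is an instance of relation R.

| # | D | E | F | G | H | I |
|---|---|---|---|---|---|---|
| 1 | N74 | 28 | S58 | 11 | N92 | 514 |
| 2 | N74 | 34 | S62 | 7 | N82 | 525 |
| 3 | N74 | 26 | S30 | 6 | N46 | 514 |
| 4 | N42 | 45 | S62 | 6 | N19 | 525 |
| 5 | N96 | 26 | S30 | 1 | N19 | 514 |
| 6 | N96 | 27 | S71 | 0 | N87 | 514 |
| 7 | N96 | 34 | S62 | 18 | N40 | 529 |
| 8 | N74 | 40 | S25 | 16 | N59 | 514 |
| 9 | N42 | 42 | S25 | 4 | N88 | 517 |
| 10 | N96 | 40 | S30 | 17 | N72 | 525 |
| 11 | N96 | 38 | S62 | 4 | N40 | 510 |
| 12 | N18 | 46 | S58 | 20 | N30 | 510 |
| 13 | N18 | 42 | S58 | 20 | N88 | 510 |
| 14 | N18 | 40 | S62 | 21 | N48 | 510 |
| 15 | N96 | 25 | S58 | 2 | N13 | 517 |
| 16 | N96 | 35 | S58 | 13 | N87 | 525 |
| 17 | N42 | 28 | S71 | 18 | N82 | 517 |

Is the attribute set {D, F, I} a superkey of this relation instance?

No

Rows 12 and 13 have the same {D, F, I} value (D=N18, F=S58, I=510) but are distinct tuples, so {D, F, I} does not determine every attribute — not a superkey.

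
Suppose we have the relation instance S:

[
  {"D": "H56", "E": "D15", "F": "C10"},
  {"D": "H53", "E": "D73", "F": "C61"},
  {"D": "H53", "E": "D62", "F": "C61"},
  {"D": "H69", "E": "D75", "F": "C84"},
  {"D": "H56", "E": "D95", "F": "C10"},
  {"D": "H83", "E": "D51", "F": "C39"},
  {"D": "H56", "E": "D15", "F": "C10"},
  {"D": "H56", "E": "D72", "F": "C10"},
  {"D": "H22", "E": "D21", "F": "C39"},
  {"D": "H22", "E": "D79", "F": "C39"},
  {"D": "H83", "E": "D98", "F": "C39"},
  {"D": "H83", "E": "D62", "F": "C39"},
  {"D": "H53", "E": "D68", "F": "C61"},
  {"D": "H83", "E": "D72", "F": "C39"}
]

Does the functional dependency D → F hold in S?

D=H56: 4 rows → F = C10, C10, C10, C10 ✓
D=H53: 3 rows → F = C61, C61, C61 ✓
D=H69: 1 row → F = C84 ✓
D=H83: 4 rows → F = C39, C39, C39, C39 ✓
D=H22: 2 rows → F = C39, C39 ✓
Every D value is associated with a single F value, so D → F holds.

Yes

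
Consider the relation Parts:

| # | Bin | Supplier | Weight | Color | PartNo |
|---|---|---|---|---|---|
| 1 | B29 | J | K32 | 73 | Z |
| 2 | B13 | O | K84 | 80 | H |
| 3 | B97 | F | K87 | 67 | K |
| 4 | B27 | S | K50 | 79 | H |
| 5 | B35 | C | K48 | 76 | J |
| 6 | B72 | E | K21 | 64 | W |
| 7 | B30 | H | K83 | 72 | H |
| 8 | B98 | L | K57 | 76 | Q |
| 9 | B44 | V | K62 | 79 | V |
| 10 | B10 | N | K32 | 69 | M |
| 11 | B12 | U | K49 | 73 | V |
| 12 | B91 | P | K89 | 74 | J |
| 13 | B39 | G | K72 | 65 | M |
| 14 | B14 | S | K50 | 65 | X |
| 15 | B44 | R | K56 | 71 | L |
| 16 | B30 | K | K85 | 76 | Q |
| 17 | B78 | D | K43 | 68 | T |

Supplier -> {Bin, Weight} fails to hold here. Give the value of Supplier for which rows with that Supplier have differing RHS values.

Supplier=J: row 1 → {Bin,Weight} = (B29, K32) ✓
Supplier=O: row 2 → {Bin,Weight} = (B13, K84) ✓
Supplier=F: row 3 → {Bin,Weight} = (B97, K87) ✓
Supplier=S: rows 4, 14 → {Bin,Weight} takes values {(B27, K50), (B14, K50)} — violation
Supplier=C: row 5 → {Bin,Weight} = (B35, K48) ✓
Supplier=E: row 6 → {Bin,Weight} = (B72, K21) ✓
Supplier=H: row 7 → {Bin,Weight} = (B30, K83) ✓
Supplier=L: row 8 → {Bin,Weight} = (B98, K57) ✓
Supplier=V: row 9 → {Bin,Weight} = (B44, K62) ✓
Supplier=N: row 10 → {Bin,Weight} = (B10, K32) ✓
Supplier=U: row 11 → {Bin,Weight} = (B12, K49) ✓
Supplier=P: row 12 → {Bin,Weight} = (B91, K89) ✓
Supplier=G: row 13 → {Bin,Weight} = (B39, K72) ✓
Supplier=R: row 15 → {Bin,Weight} = (B44, K56) ✓
Supplier=K: row 16 → {Bin,Weight} = (B30, K85) ✓
Supplier=D: row 17 → {Bin,Weight} = (B78, K43) ✓
The only Supplier value with inconsistent RHS is Supplier=S.

S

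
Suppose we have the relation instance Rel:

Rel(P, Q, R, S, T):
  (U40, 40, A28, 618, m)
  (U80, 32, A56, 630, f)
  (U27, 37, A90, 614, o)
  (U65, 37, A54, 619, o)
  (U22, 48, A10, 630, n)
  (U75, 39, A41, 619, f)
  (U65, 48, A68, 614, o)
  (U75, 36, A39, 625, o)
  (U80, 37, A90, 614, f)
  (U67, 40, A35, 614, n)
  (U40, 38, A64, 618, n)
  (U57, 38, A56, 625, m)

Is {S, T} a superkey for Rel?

Two distinct rows share (S=614, T=o), so {S, T} does not determine every attribute — not a superkey.

No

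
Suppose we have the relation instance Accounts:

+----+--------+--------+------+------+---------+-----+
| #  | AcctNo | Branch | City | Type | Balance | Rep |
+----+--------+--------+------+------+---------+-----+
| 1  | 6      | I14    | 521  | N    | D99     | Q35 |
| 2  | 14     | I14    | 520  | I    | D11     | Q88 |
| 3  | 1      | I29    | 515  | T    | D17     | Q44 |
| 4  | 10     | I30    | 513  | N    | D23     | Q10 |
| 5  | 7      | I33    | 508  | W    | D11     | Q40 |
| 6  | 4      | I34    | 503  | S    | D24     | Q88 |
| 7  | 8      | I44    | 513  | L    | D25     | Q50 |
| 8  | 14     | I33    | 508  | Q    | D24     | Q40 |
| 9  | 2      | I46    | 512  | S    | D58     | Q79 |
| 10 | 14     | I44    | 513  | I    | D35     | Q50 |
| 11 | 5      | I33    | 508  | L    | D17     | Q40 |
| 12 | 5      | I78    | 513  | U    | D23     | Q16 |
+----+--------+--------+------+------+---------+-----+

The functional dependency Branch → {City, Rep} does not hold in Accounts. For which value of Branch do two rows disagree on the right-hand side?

I14

Branch=I14: rows 1, 2 → {City,Rep} takes values {(521, Q35), (520, Q88)} — violation
Branch=I29: row 3 → {City,Rep} = (515, Q44) ✓
Branch=I30: row 4 → {City,Rep} = (513, Q10) ✓
Branch=I33: rows 5, 8, 11 → {City,Rep} = (508, Q40), (508, Q40), (508, Q40) ✓
Branch=I34: row 6 → {City,Rep} = (503, Q88) ✓
Branch=I44: rows 7, 10 → {City,Rep} = (513, Q50), (513, Q50) ✓
Branch=I46: row 9 → {City,Rep} = (512, Q79) ✓
Branch=I78: row 12 → {City,Rep} = (513, Q16) ✓
The only Branch value with inconsistent RHS is Branch=I14.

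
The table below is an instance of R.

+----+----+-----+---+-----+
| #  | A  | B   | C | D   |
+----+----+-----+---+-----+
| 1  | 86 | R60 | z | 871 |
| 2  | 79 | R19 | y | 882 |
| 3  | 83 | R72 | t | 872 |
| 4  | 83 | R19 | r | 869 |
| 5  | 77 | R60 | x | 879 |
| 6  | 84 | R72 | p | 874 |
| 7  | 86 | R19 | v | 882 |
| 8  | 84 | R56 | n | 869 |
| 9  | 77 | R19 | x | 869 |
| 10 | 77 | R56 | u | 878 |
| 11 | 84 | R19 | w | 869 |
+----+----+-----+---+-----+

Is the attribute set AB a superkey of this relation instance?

Yes

All 11 rows have distinct AB values, so AB → (all attributes) holds and AB is a superkey.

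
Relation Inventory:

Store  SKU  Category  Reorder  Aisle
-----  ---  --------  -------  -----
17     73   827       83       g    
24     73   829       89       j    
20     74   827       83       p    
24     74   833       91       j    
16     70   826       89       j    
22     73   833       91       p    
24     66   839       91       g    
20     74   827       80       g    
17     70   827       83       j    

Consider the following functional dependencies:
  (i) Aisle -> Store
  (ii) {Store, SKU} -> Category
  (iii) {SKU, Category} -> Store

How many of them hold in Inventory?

(i) Aisle -> Store: Aisle=g: 3 rows → Store takes values {17, 24, 20} — violation; Aisle=j: 4 rows → Store takes values {24, 16, 17} — violation; Aisle=p: 2 rows → Store takes values {20, 22} — violation — fails.
(ii) {Store, SKU} -> Category: every LHS value maps to a single RHS value — holds.
(iii) {SKU, Category} -> Store: every LHS value maps to a single RHS value — holds.
2 of the 3 dependencies hold.

2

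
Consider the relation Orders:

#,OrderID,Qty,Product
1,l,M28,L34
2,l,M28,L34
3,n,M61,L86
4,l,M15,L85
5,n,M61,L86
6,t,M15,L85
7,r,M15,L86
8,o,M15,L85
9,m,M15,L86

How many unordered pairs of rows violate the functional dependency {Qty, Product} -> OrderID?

(Qty=M28, Product=L34): all 2 rows agree on OrderID — 0 pairs.
(Qty=M61, Product=L86): all 2 rows agree on OrderID — 0 pairs.
(Qty=M15, Product=L85): violating pairs (4,6), (4,8), (6,8) — 3 pairs.
(Qty=M15, Product=L86): violating pairs (7,9) — 1 pair.

4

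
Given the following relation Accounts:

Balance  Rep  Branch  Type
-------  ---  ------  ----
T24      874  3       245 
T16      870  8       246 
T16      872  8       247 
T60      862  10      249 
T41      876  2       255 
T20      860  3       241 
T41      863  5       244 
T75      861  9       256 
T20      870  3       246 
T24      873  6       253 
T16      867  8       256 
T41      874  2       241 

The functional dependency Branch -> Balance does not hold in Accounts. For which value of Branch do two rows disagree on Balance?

Branch=3: 3 rows → Balance takes values {T24, T20} — violation
Branch=8: 3 rows → Balance = T16, T16, T16 ✓
Branch=10: 1 row → Balance = T60 ✓
Branch=2: 2 rows → Balance = T41, T41 ✓
Branch=5: 1 row → Balance = T41 ✓
Branch=9: 1 row → Balance = T75 ✓
Branch=6: 1 row → Balance = T24 ✓
The only Branch value with inconsistent Balance is Branch=3.

3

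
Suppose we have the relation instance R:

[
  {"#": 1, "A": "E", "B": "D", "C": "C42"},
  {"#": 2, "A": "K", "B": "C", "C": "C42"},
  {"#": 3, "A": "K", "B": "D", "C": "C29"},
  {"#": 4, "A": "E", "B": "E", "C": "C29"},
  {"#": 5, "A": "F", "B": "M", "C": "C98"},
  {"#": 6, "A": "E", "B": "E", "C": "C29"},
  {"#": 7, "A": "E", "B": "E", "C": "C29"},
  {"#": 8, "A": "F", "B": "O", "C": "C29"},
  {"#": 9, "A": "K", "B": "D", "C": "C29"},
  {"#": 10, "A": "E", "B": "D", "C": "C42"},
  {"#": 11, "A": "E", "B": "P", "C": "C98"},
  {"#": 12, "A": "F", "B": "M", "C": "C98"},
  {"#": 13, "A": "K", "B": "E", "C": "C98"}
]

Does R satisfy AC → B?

(A=E, C=C42): rows 1, 10 → B = D, D ✓
(A=K, C=C42): row 2 → B = C ✓
(A=K, C=C29): rows 3, 9 → B = D, D ✓
(A=E, C=C29): rows 4, 6, 7 → B = E, E, E ✓
(A=F, C=C98): rows 5, 12 → B = M, M ✓
(A=F, C=C29): row 8 → B = O ✓
(A=E, C=C98): row 11 → B = P ✓
(A=K, C=C98): row 13 → B = E ✓
Every AC value is associated with a single B value, so AC → B holds.

Yes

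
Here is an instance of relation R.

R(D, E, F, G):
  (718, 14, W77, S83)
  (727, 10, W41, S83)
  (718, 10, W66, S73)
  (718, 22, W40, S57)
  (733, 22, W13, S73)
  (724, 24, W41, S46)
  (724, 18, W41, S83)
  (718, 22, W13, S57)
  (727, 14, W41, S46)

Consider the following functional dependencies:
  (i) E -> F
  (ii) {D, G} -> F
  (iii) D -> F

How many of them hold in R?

0

(i) E -> F: E=14: 2 rows → F takes values {W77, W41} — violation; E=10: 2 rows → F takes values {W41, W66} — violation; E=22: 3 rows → F takes values {W40, W13} — violation — fails.
(ii) {D, G} -> F: (D=718, G=S57): 2 rows → F takes values {W40, W13} — violation — fails.
(iii) D -> F: D=718: 4 rows → F takes values {W77, W66, W40, W13} — violation — fails.
None of the 3 dependencies hold.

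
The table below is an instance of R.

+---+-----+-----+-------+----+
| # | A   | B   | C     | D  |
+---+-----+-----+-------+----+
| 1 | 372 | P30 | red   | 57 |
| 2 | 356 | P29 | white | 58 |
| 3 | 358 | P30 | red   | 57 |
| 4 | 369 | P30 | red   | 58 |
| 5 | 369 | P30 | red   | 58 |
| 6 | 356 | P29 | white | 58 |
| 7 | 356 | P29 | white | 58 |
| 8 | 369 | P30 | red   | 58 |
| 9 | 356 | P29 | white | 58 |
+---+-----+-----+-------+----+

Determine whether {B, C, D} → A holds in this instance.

(B=P30, C=red, D=57): rows 1, 3 → A takes values {372, 358} — violation
(B=P29, C=white, D=58): rows 2, 6, 7, 9 → A = 356, 356, 356, 356 ✓
(B=P30, C=red, D=58): rows 4, 5, 8 → A = 369, 369, 369 ✓
Two rows agree on {B, C, D} but differ on A, so {B, C, D} → A does not hold.

No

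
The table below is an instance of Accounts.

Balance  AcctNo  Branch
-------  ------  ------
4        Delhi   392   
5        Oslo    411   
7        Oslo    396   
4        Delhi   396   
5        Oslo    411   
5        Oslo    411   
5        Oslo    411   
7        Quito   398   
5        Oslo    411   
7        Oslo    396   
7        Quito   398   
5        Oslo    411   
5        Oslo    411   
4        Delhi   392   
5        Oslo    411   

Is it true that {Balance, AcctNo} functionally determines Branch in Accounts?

No

(Balance=4, AcctNo=Delhi): 3 rows → Branch takes values {392, 396} — violation
(Balance=5, AcctNo=Oslo): 8 rows → Branch = 411, 411, 411, 411, 411, 411, 411, 411 ✓
(Balance=7, AcctNo=Oslo): 2 rows → Branch = 396, 396 ✓
(Balance=7, AcctNo=Quito): 2 rows → Branch = 398, 398 ✓
Two rows agree on {Balance, AcctNo} but differ on Branch, so {Balance, AcctNo} → Branch does not hold.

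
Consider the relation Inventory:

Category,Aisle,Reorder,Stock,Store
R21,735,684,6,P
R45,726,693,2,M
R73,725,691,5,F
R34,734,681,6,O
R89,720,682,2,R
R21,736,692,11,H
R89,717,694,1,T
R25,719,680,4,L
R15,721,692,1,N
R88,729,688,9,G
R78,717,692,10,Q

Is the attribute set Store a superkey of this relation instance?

All 11 rows have distinct Store values, so Store → (all attributes) holds and Store is a superkey.

Yes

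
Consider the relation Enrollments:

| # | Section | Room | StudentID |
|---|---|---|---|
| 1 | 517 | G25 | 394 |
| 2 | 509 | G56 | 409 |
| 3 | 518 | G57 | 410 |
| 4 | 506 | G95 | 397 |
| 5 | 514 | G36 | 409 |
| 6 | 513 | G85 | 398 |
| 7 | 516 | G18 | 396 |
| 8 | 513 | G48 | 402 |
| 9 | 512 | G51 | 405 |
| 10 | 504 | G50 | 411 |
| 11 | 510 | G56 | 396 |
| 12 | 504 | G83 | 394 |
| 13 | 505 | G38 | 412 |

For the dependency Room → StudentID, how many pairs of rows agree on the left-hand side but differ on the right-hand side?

Room=G56: violating pairs (2,11) — 1 pair.

1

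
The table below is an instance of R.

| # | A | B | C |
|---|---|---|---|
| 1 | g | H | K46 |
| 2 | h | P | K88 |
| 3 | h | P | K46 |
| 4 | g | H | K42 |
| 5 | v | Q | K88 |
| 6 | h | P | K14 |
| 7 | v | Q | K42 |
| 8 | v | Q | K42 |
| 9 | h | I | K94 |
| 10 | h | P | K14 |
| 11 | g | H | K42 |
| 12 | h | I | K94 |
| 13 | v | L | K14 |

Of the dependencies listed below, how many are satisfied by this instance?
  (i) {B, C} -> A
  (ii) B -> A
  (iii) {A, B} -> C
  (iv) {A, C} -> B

(i) {B, C} -> A: every LHS value maps to a single RHS value — holds.
(ii) B -> A: every LHS value maps to a single RHS value — holds.
(iii) {A, B} -> C: (A=g, B=H): rows 1, 4, 11 → C takes values {K46, K42} — violation; (A=h, B=P): rows 2, 3, 6, 10 → C takes values {K88, K46, K14} — violation; (A=v, B=Q): rows 5, 7, 8 → C takes values {K88, K42} — violation — fails.
(iv) {A, C} -> B: every LHS value maps to a single RHS value — holds.
3 of the 4 dependencies hold.

3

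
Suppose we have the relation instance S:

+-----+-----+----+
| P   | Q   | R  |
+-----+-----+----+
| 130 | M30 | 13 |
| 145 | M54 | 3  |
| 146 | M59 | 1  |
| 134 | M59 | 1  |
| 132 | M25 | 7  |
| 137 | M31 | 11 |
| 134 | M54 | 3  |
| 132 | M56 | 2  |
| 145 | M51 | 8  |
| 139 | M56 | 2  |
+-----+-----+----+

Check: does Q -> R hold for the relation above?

Yes

Q=M30: 1 row → R = 13 ✓
Q=M54: 2 rows → R = 3, 3 ✓
Q=M59: 2 rows → R = 1, 1 ✓
Q=M25: 1 row → R = 7 ✓
Q=M31: 1 row → R = 11 ✓
Q=M56: 2 rows → R = 2, 2 ✓
Q=M51: 1 row → R = 8 ✓
Every Q value is associated with a single R value, so Q -> R holds.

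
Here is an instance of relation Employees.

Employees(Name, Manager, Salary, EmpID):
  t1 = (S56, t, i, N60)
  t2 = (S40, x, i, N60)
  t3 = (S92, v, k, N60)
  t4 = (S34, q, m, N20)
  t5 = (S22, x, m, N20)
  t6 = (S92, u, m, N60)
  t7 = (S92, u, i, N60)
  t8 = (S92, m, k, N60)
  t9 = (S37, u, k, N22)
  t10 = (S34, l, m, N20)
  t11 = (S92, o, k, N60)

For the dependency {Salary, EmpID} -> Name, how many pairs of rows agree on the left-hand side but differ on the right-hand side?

(Salary=i, EmpID=N60): violating pairs (1,2), (1,7), (2,7) — 3 pairs.
(Salary=k, EmpID=N60): all 3 rows agree on Name — 0 pairs.
(Salary=m, EmpID=N20): violating pairs (4,5), (5,10) — 2 pairs.

5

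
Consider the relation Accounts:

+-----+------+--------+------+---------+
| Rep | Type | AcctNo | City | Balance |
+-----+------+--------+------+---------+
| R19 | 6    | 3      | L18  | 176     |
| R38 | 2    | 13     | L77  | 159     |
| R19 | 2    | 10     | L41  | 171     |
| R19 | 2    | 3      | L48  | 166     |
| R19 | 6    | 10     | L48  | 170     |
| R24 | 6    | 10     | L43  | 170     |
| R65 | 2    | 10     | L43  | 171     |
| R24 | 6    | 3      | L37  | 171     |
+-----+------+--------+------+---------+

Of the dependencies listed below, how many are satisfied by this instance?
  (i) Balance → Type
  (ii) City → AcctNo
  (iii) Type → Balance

(i) Balance → Type: Balance=171: 3 rows → Type takes values {2, 6} — violation — fails.
(ii) City → AcctNo: City=L48: 2 rows → AcctNo takes values {3, 10} — violation — fails.
(iii) Type → Balance: Type=6: 4 rows → Balance takes values {176, 170, 171} — violation; Type=2: 4 rows → Balance takes values {159, 171, 166} — violation — fails.
None of the 3 dependencies hold.

0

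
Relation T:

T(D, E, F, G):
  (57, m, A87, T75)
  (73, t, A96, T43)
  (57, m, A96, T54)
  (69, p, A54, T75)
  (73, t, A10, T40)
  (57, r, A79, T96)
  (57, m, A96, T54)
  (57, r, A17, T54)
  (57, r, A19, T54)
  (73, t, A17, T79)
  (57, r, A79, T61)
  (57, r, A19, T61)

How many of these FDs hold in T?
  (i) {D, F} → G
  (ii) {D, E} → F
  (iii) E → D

(i) {D, F} → G: (D=57, F=A79): 2 rows → G takes values {T96, T61} — violation; (D=57, F=A19): 2 rows → G takes values {T54, T61} — violation — fails.
(ii) {D, E} → F: (D=57, E=m): 3 rows → F takes values {A87, A96} — violation; (D=73, E=t): 3 rows → F takes values {A96, A10, A17} — violation; (D=57, E=r): 5 rows → F takes values {A79, A17, A19} — violation — fails.
(iii) E → D: every LHS value maps to a single RHS value — holds.
1 of the 3 dependencies holds.

1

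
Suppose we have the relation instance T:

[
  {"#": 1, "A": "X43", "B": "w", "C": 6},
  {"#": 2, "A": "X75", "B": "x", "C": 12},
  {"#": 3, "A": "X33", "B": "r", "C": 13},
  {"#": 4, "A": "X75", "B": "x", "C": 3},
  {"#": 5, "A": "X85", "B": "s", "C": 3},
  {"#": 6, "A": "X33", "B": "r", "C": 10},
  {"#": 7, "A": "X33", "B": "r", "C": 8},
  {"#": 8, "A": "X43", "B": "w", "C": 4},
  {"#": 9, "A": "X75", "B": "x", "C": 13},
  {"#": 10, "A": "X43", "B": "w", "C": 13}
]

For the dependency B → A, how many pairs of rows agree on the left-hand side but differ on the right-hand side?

0

B=w: all 3 rows agree on A — 0 pairs.
B=x: all 3 rows agree on A — 0 pairs.
B=r: all 3 rows agree on A — 0 pairs.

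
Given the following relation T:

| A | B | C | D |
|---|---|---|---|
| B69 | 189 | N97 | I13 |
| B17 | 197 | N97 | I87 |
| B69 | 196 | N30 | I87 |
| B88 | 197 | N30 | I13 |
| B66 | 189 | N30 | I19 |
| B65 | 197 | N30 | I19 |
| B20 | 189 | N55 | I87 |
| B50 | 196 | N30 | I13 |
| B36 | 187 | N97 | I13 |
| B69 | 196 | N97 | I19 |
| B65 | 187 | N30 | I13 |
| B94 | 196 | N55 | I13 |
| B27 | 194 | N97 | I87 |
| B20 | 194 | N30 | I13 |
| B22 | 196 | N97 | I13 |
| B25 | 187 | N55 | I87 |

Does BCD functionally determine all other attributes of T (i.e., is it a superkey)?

Yes

All 16 rows have distinct BCD values, so BCD → (all attributes) holds and BCD is a superkey.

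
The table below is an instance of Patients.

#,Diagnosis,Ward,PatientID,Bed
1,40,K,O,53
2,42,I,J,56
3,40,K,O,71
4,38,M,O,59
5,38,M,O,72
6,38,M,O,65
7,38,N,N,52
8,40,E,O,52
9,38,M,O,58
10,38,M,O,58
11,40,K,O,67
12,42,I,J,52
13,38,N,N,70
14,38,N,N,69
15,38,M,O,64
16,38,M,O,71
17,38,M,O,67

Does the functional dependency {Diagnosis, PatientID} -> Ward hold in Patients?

No

(Diagnosis=40, PatientID=O): rows 1, 3, 8, 11 → Ward takes values {K, E} — violation
(Diagnosis=42, PatientID=J): rows 2, 12 → Ward = I, I ✓
(Diagnosis=38, PatientID=O): rows 4, 5, 6, 9, 10, 15, 16, 17 → Ward = M, M, M, M, M, M, M, M ✓
(Diagnosis=38, PatientID=N): rows 7, 13, 14 → Ward = N, N, N ✓
Two rows agree on {Diagnosis, PatientID} but differ on Ward, so {Diagnosis, PatientID} -> Ward does not hold.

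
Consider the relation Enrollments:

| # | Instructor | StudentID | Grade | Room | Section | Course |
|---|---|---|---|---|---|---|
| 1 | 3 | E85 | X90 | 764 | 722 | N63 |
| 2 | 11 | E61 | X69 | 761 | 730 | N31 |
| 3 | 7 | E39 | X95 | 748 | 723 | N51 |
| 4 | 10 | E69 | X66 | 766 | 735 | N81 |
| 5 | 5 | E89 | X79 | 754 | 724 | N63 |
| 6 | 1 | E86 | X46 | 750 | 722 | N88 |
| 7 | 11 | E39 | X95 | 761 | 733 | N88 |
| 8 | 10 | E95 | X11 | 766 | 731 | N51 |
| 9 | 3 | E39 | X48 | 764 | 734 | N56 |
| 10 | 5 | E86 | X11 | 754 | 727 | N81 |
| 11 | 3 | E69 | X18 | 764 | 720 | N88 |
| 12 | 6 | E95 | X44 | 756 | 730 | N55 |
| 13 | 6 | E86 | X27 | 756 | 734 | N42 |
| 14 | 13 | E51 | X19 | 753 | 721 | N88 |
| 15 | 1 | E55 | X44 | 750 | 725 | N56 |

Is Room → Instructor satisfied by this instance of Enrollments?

Room=764: rows 1, 9, 11 → Instructor = 3, 3, 3 ✓
Room=761: rows 2, 7 → Instructor = 11, 11 ✓
Room=748: row 3 → Instructor = 7 ✓
Room=766: rows 4, 8 → Instructor = 10, 10 ✓
Room=754: rows 5, 10 → Instructor = 5, 5 ✓
Room=750: rows 6, 15 → Instructor = 1, 1 ✓
Room=756: rows 12, 13 → Instructor = 6, 6 ✓
Room=753: row 14 → Instructor = 13 ✓
Every Room value is associated with a single Instructor value, so Room → Instructor holds.

Yes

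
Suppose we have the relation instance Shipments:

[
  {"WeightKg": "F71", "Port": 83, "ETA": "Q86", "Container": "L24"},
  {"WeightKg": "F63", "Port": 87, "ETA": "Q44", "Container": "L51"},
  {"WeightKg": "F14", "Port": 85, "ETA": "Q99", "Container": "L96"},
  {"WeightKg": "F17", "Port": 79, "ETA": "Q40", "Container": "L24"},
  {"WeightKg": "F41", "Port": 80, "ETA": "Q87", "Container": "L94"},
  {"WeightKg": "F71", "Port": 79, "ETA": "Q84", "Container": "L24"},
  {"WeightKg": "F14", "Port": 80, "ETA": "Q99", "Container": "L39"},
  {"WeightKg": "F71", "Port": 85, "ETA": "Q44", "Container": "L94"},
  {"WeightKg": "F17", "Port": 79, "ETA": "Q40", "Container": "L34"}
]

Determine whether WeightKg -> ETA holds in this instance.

No

WeightKg=F71: 3 rows → ETA takes values {Q86, Q84, Q44} — violation
WeightKg=F63: 1 row → ETA = Q44 ✓
WeightKg=F14: 2 rows → ETA = Q99, Q99 ✓
WeightKg=F17: 2 rows → ETA = Q40, Q40 ✓
WeightKg=F41: 1 row → ETA = Q87 ✓
Two rows agree on WeightKg but differ on ETA, so WeightKg -> ETA does not hold.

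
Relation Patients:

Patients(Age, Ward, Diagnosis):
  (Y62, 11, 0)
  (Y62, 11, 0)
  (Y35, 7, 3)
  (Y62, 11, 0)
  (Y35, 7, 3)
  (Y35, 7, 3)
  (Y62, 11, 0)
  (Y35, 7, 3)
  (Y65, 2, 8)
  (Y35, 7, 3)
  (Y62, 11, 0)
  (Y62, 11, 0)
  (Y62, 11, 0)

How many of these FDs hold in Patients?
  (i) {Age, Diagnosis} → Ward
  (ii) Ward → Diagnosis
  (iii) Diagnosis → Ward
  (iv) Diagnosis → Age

(i) {Age, Diagnosis} → Ward: every LHS value maps to a single RHS value — holds.
(ii) Ward → Diagnosis: every LHS value maps to a single RHS value — holds.
(iii) Diagnosis → Ward: every LHS value maps to a single RHS value — holds.
(iv) Diagnosis → Age: every LHS value maps to a single RHS value — holds.
4 of the 4 dependencies hold.

4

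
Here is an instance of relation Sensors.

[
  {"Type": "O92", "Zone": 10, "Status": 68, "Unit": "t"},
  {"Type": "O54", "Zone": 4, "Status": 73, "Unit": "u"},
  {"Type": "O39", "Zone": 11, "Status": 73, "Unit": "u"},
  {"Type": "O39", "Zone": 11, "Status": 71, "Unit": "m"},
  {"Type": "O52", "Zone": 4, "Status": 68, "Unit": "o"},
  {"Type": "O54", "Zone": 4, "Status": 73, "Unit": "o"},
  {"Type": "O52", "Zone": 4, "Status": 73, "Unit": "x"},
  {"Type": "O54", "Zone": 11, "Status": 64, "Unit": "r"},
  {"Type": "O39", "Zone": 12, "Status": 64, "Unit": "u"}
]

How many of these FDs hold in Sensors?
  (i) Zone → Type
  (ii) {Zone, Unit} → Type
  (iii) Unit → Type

0

(i) Zone → Type: Zone=4: 4 rows → Type takes values {O54, O52} — violation; Zone=11: 3 rows → Type takes values {O39, O54} — violation — fails.
(ii) {Zone, Unit} → Type: (Zone=4, Unit=o): 2 rows → Type takes values {O52, O54} — violation — fails.
(iii) Unit → Type: Unit=u: 3 rows → Type takes values {O54, O39} — violation; Unit=o: 2 rows → Type takes values {O52, O54} — violation — fails.
None of the 3 dependencies hold.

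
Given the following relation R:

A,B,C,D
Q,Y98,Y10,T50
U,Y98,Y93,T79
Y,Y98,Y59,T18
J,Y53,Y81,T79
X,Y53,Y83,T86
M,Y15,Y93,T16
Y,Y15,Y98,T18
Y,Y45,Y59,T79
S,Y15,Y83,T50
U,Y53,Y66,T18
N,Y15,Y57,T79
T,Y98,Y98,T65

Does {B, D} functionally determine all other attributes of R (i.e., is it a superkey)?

All 12 rows have distinct {B, D} values, so {B, D} → (all attributes) holds and {B, D} is a superkey.

Yes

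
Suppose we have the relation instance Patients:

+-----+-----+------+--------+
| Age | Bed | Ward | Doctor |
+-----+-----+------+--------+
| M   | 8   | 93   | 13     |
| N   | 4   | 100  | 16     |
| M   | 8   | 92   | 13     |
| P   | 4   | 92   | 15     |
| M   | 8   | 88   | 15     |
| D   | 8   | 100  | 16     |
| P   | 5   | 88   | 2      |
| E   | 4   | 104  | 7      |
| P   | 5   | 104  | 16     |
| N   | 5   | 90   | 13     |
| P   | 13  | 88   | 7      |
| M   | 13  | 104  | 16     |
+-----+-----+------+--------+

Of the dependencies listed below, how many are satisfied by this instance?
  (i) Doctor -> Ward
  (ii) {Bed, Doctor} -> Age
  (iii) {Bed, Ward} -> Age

2

(i) Doctor -> Ward: Doctor=13: 3 rows → Ward takes values {93, 92, 90} — violation; Doctor=16: 4 rows → Ward takes values {100, 104} — violation; Doctor=15: 2 rows → Ward takes values {92, 88} — violation; Doctor=7: 2 rows → Ward takes values {104, 88} — violation — fails.
(ii) {Bed, Doctor} -> Age: every LHS value maps to a single RHS value — holds.
(iii) {Bed, Ward} -> Age: every LHS value maps to a single RHS value — holds.
2 of the 3 dependencies hold.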